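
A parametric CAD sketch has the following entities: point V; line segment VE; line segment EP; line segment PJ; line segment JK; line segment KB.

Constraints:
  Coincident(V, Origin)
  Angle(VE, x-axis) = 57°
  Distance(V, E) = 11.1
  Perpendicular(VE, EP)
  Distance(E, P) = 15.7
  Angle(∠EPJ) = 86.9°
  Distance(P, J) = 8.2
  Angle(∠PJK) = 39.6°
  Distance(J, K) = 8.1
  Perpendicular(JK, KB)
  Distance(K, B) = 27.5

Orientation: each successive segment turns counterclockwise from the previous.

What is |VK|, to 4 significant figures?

14.06

V is at the origin; VE runs at 57.0° with length 11.1, so E = (6.045, 9.309). The perpendicularity gives EP at right angles to VE, so EP runs at 147.0°; with |EP| = 15.7, P = (-7.122, 17.86). ∠EPJ = 86.9° gives PJ at -119.9° from the x-axis; with |PJ| = 8.2, J = (-11.21, 10.75). ∠PJK = 39.6° gives JK at 20.50° from the x-axis; with |JK| = 8.1, K = (-3.622, 13.59). Then |VK| = |K − V| = 14.06.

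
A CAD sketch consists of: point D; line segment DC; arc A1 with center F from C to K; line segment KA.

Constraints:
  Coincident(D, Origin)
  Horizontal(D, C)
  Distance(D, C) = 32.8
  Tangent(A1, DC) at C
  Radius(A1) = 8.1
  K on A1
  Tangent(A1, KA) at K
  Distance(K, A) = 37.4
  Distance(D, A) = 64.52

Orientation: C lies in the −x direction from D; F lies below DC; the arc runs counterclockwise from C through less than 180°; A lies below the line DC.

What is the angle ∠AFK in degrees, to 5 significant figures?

77.780°

Checks: ∠(FC, CD) = 90.00° ✓; |FC| = 8.100 ✓; |FK| = 8.100 ✓; ∠(FK, KA) = 90.00° ✓; |KA| = 37.40 ✓; |DA| = 64.52 ✓.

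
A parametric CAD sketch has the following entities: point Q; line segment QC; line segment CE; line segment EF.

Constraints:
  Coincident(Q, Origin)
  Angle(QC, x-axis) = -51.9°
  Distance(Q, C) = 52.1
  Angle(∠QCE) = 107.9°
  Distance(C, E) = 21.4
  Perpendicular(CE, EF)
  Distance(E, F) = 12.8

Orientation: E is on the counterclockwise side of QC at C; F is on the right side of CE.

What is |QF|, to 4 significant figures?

72.74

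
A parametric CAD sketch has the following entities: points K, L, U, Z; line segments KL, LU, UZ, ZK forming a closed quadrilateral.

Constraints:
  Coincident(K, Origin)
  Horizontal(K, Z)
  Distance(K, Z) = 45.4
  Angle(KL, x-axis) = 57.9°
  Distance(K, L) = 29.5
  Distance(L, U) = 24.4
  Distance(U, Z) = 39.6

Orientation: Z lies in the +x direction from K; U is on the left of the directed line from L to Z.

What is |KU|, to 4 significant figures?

52.70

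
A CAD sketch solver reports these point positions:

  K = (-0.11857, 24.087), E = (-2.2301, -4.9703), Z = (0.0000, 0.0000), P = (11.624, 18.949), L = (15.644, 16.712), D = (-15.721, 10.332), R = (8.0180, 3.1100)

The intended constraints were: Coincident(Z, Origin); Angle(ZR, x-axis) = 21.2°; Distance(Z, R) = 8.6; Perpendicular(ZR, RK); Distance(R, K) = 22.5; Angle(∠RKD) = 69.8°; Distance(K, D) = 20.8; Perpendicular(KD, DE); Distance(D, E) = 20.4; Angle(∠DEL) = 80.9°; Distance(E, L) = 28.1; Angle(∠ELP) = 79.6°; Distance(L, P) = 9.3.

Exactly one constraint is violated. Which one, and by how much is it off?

Distance(L, P) = 9.3 — off by 4.70.

Z = (0.00, 0.00) ✓; ZR at 21.20° ✓; |ZR| = 8.600 ✓; ∠(ZR, RK) = 90.00° ✓; |RK| = 22.50 ✓; ∠RKD = 69.80° ✓; |KD| = 20.80 ✓; ∠(KD, DE) = 90.00° ✓; |DE| = 20.40 ✓; ∠DEL = 80.90° ✓; |EL| = 28.10 ✓; ∠ELP = 79.59° ✓; |LP| = 4.600 ✗.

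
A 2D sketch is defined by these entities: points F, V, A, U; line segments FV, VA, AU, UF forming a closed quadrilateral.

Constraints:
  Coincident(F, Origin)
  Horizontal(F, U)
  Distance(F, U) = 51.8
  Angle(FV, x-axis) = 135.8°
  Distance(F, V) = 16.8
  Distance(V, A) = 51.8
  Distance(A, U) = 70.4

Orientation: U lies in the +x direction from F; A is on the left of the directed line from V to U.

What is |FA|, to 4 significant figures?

58.95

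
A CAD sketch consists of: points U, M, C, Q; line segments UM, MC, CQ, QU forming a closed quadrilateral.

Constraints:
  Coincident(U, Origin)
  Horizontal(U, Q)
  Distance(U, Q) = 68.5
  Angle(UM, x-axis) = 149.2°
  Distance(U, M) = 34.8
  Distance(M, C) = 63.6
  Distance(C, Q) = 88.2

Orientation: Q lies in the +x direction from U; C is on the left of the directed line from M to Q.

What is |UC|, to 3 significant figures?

67.6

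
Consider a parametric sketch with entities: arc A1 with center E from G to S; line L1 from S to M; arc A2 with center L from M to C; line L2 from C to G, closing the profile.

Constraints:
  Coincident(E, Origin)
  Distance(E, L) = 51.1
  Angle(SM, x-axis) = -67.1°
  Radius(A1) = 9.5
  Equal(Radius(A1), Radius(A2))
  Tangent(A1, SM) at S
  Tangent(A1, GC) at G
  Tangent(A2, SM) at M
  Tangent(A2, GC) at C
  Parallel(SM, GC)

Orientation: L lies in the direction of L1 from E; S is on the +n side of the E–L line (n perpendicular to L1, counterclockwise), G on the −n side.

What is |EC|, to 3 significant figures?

52.0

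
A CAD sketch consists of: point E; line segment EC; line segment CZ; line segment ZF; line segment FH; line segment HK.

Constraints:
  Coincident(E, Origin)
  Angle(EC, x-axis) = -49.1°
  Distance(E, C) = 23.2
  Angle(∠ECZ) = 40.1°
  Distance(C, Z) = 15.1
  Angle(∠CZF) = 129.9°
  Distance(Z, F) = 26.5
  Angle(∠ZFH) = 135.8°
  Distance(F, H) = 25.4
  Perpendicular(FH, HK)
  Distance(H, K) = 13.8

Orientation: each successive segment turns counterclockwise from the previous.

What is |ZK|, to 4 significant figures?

44.64

E is at the origin; EC runs at -49.1° with length 23.2, so C = (15.19, -17.54). ∠ECZ = 40.1° gives CZ at 90.80° from the x-axis; with |CZ| = 15.1, Z = (14.98, -2.437). ∠CZF = 129.9° gives ZF at 140.9° from the x-axis; with |ZF| = 26.5, F = (-5.586, 14.28). ∠ZFH = 135.8° gives FH at -174.9° from the x-axis; with |FH| = 25.4, H = (-30.89, 12.02). The perpendicularity gives HK at right angles to FH, so HK runs at -84.90°; with |HK| = 13.8, K = (-29.66, -1.728). Then |ZK| = |K − Z| = 44.64.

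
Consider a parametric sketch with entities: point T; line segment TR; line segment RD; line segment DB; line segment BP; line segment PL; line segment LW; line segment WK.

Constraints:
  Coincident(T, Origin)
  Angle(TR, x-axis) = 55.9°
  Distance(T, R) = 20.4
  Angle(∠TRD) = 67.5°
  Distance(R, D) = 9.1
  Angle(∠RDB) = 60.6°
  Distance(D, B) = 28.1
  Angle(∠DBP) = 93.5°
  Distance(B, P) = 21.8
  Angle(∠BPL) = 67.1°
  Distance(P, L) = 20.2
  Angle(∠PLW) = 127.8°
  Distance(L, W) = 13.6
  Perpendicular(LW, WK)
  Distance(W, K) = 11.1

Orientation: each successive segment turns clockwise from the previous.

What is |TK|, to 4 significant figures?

6.781

T is at the origin; TR runs at 55.9° with length 20.4, so R = (11.44, 16.89). ∠TRD = 67.5° gives RD at -56.60° from the x-axis; with |RD| = 9.1, D = (16.45, 9.295). ∠RDB = 60.6° gives DB at -176.0° from the x-axis; with |DB| = 28.1, B = (-11.59, 7.335). ∠DBP = 93.5° gives BP at 97.50° from the x-axis; with |BP| = 21.8, P = (-14.43, 28.95). ∠BPL = 67.1° gives PL at -15.40° from the x-axis; with |PL| = 20.2, L = (5.044, 23.58). ∠PLW = 127.8° gives LW at -67.60° from the x-axis; with |LW| = 13.6, W = (10.23, 11.01). LW ⟂ WK, so WK runs at -157.6°; with |WK| = 11.1, K = (-0.03579, 6.781). Then |TK| = |K − T| = 6.781.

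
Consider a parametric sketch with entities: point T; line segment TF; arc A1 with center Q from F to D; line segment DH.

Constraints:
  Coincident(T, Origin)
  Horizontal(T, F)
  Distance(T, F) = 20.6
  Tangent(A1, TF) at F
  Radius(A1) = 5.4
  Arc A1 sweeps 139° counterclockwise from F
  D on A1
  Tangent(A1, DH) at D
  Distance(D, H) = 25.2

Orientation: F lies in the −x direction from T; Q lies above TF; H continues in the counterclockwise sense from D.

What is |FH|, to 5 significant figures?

30.264

T is at the origin; TF is horizontal with |TF| = 20.6 and F on the −x side, so F = (-20.600, 0.0000). Tangency of A1 to TF means the radius QF is perpendicular to TF, so Q = F + (0, 5.4) = (-20.600, 5.4000). On A1, F sits at bearing -90° from Q; a 139° counterclockwise sweep puts D at bearing 49°, so D = Q + 5.4·(cos 49°, sin 49°) = (-17.057, 9.4754). Tangency of A1 to DH means the radius QD is perpendicular to DH, so DH runs along (−sin 49°, cos 49°); with |DH| = 25.2, H = (-36.076, 26.008). Then |FH| = |H − F| = 30.264.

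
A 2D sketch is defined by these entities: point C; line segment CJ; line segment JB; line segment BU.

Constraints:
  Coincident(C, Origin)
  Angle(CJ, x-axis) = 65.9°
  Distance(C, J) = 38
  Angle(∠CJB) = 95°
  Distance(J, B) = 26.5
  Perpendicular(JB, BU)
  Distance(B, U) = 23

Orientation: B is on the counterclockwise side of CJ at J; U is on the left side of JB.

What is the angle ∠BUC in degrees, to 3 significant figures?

116°

∠CJB = 95.0°, so JB runs at 65.9° + (180° − 95.0°) = 151° from the x-axis; with |JB| = 26.5, B = J + 26.5·(cos 151°, sin 151°) = (-7.64, 47.6). JB ⟂ BU; with |BU| = 23.0 on the left of JB, U = B + 23.0·(-0.486, -0.874) = (-18.8, 27.5). Then cos ∠BUC = UB·UC / (|UB||UC|), giving 116°.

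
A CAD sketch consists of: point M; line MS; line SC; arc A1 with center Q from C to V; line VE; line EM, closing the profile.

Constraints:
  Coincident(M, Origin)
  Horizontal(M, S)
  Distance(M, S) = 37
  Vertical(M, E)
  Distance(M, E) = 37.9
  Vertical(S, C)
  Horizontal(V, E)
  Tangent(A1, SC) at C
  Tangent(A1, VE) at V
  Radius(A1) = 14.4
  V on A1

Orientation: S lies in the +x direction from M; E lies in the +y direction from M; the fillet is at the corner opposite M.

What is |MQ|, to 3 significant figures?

32.6

ME is vertical with |ME| = 37.9 and E on the +y side, so E = (0.00, 37.9). The virtual corner opposite M is at (37.0, 37.9). Tangency of A1 to SC means the radius QC is perpendicular to SC and since A1 is tangent to VE there, QV ⟂ VE, with radius 14.4, so the center Q sits 14.4 in from both sides at Q = (22.6, 23.5). Then |MQ| = |Q − M| = 32.6.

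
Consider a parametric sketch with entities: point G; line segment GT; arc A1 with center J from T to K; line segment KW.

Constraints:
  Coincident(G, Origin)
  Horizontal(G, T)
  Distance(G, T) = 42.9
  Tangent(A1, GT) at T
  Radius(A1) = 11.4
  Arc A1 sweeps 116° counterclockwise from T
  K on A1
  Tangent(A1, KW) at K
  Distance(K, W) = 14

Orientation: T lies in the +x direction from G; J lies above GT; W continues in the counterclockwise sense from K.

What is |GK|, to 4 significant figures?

55.62

G is at the origin; G and T share the same y with |GT| = 42.9 and T on the +x side, so T = (42.90, 0.000). The tangent condition forces JT to be normal to GT, so J = T + (0, 11.4) = (42.90, 11.40). On A1, T sits at bearing -90° from J; a 116° counterclockwise sweep puts K at bearing 26°, so K = J + 11.4·(cos 26°, sin 26°) = (53.15, 16.40). Then |GK| = |K − G| = 55.62.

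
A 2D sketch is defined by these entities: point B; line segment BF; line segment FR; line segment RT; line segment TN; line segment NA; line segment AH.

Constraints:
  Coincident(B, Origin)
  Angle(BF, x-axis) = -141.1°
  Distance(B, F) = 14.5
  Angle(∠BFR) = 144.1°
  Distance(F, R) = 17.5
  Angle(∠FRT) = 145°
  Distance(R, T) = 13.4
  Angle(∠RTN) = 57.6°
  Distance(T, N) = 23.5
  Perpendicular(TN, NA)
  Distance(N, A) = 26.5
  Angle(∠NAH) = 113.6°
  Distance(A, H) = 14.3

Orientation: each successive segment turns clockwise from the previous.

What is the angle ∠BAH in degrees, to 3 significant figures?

163°

B is at the origin; BF runs at -141.1° with length 14.5, so F = (-11.3, -9.11). ∠BFR = 144.1° gives FR at -177° from the x-axis; with |FR| = 17.5, R = (-28.8, -10.0). ∠FRT = 145.0° gives RT at 148° from the x-axis; with |RT| = 13.4, T = (-40.1, -2.92). ∠RTN = 57.6° gives TN at 25.6° from the x-axis; with |TN| = 23.5, N = (-18.9, 7.23). The perpendicularity gives NA at right angles to TN, so NA runs at -64.4°; with |NA| = 26.5, A = (-7.48, -16.7). ∠NAH = 113.6° gives AH at -131° from the x-axis; with |AH| = 14.3, H = (-16.8, -27.5). Then cos ∠BAH = AB·AH / (|AB||AH|), giving 163°.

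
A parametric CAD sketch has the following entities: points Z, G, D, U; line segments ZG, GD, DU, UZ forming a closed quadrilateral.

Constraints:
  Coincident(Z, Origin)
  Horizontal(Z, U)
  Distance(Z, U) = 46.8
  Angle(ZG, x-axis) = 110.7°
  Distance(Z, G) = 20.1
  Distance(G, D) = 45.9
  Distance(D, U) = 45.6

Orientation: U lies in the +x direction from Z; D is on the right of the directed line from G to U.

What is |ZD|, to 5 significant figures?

25.806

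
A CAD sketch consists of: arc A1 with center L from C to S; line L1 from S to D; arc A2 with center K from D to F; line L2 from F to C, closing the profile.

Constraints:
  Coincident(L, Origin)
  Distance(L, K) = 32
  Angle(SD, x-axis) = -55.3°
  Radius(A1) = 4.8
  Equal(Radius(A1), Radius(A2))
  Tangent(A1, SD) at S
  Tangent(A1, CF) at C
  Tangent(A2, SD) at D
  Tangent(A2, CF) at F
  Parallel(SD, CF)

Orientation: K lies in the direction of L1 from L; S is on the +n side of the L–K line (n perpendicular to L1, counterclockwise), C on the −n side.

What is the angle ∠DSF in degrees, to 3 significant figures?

16.7°

The slot axis is L1's direction at -55.3°, so u = (cos -55.3°, sin -55.3°) = (0.569, -0.822) and n = (−sin -55.3°, cos -55.3°) = (0.822, 0.569). L is at the origin and K lies 32.0 along u from L, so K = 32.0·u = (18.2, -26.3). Tangency of A1 to both parallel lines with radius 4.8 puts S and C at L ± 4.8·n: S = (3.95, 2.73), C = (-3.95, -2.73). Equal radii place D and F the same way about K: D = K + 4.8·n = (22.2, -23.6), F = K − 4.8·n = (14.3, -29.0). Then cos ∠DSF = SD·SF / (|SD||SF|), giving 16.7°.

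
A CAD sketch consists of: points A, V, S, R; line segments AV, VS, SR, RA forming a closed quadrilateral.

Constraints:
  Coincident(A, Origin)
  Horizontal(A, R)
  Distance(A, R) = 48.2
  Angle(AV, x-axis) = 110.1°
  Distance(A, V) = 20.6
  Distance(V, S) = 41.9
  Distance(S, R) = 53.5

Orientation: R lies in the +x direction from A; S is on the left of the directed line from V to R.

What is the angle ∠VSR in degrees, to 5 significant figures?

74.637°

A is at the origin; A and R share the same y with |AR| = 48.2 and R in +x, so R = (48.2, 0). AV runs at 110.1° with |AV| = 20.6, so V = (-7.0794, 19.345). S is determined by |VS| = 41.9 and |SR| = 53.5 together: it lies at the intersection of circle(V, 41.9) and circle(R, 53.5). With |VR| = 58.567, the foot of the radical line on VR is 19.836 from V and the perpendicular offset is √(41.9² − 19.836²) = 36.907. Taking the left-of-VR solution: S = (23.834, 47.629).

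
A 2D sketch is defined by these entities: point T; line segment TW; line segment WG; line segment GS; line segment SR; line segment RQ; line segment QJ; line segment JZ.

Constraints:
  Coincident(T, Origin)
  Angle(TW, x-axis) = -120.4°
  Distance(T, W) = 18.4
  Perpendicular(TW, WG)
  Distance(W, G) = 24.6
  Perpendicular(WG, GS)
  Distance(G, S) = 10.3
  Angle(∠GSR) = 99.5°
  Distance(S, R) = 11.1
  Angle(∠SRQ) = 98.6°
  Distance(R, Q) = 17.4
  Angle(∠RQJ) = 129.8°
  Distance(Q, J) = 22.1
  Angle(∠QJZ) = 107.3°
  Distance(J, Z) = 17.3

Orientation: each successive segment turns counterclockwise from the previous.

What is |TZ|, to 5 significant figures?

52.203

T is at the origin; TW runs at -120.4° with length 18.4, so W = (-9.3110, -15.870). TW is perpendicular to WG, so WG runs at -30.400°; with |WG| = 24.6, G = (11.907, -28.319). The perpendicularity gives GS at right angles to WG, so GS runs at 59.600°; with |GS| = 10.3, S = (17.119, -19.435). ∠GSR = 99.5° gives SR at 140.10° from the x-axis; with |SR| = 11.1, R = (8.6034, -12.315). ∠SRQ = 98.6° gives RQ at -138.50° from the x-axis; with |RQ| = 17.4, Q = (-4.4284, -23.844). ∠RQJ = 129.8° gives QJ at -88.300° from the x-axis; with |QJ| = 22.1, J = (-3.7728, -45.935). ∠QJZ = 107.3° gives JZ at -15.600° from the x-axis; with |JZ| = 17.3, Z = (12.890, -50.587). Then |TZ| = |Z − T| = 52.203.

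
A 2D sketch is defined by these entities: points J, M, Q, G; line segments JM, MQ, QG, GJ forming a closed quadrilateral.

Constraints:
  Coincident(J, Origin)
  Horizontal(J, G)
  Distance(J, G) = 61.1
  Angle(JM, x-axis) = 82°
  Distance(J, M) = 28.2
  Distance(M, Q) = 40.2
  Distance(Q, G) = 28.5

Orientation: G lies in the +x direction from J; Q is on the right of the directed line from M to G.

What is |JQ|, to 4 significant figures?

32.60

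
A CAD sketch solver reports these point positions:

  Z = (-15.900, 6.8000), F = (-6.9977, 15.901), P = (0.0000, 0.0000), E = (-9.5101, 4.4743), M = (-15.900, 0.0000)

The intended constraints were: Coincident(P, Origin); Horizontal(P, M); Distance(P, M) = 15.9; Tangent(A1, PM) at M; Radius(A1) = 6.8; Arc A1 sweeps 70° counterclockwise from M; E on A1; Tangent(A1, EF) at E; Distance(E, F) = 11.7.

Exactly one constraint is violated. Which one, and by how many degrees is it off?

Tangent(A1, EF) at E — off by 7.60°.

P = (0.00, 0.00) ✓; P.y = 0.00, M.y = 0.00 ✓; |PM| = 15.90 ✓; ∠(ZM, MP) = 90.00° ✓; |ZM| = 6.800 ✓; bearing(Z→E) − bearing(Z→M) = 70.00° ✓; |ZE| = 6.800 ✓; ∠(ZE, EF) = 82.40° ✗; |EF| = 11.70 ✓.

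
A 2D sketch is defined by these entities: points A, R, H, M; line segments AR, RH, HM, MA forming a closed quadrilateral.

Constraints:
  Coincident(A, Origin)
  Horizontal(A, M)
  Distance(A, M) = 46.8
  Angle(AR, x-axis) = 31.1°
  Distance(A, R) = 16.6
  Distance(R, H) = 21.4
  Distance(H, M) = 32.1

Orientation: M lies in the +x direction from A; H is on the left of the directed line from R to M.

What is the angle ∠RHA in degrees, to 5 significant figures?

9.2383°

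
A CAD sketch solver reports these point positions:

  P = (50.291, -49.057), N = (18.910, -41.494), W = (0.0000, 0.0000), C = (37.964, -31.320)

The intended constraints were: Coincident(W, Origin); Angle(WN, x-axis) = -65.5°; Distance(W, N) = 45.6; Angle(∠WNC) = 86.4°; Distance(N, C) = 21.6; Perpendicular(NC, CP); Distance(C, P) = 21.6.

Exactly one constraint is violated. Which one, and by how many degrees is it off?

Perpendicular(NC, CP) — off by 6.70°.

W = (0.00, 0.00) ✓; WN at -65.50° ✓; |WN| = 45.60 ✓; ∠WNC = 86.40° ✓; |NC| = 21.60 ✓; ∠(NC, CP) = 83.30° ✗; |CP| = 21.60 ✓.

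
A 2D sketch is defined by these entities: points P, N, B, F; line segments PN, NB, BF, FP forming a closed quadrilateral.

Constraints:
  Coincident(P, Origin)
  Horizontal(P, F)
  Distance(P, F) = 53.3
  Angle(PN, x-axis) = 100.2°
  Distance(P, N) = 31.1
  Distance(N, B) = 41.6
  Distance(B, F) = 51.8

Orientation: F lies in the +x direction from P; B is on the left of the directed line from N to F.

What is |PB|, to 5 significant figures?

57.533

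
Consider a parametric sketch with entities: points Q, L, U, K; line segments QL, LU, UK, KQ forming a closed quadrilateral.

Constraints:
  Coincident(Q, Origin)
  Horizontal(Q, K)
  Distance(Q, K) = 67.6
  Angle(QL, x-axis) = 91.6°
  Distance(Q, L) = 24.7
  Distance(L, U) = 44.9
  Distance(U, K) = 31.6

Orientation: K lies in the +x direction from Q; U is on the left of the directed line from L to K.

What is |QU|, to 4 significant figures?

48.85

Checks: |LU| = 44.90 ✓; |UK| = 31.60 ✓.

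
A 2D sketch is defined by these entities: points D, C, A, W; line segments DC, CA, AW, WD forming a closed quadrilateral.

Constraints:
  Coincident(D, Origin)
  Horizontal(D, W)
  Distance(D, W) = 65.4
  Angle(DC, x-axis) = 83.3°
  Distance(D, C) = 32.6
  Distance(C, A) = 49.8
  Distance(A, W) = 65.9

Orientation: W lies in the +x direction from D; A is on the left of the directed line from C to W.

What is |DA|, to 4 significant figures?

76.02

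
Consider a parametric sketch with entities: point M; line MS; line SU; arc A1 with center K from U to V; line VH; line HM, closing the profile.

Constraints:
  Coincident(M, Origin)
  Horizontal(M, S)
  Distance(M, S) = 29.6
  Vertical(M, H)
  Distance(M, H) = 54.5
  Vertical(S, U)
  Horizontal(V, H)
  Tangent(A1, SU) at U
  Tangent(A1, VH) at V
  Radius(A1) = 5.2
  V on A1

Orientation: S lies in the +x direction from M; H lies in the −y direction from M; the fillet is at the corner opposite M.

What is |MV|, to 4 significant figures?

59.71

The virtual corner opposite M is at (29.60, -54.50). The tangent condition forces KU to be normal to SU and A1 meets VH tangentially, so KV is at right angles to VH, with radius 5.2, so the center K sits 5.2 in from both sides at K = (24.40, -49.30). That places the tangent points at U = (29.60, -49.30) on SU and V = (24.40, -54.50) on VH. Then |MV| = |V − M| = 59.71.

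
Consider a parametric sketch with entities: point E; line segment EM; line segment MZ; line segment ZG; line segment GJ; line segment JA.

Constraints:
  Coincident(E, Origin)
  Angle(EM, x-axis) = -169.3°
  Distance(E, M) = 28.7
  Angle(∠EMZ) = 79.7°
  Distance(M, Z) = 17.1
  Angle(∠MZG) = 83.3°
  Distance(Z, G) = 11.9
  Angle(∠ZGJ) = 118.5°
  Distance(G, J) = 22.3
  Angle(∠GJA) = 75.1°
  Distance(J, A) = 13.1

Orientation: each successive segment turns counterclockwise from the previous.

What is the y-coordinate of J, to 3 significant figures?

6.54

∠MZG = 83.3° gives ZG at 27.7° from the x-axis; with |ZG| = 11.9, G = (-11.5, -15.8). ∠ZGJ = 118.5° gives GJ at 89.2° from the x-axis; with |GJ| = 22.3, J = (-11.2, 6.54). So J.y = 6.54.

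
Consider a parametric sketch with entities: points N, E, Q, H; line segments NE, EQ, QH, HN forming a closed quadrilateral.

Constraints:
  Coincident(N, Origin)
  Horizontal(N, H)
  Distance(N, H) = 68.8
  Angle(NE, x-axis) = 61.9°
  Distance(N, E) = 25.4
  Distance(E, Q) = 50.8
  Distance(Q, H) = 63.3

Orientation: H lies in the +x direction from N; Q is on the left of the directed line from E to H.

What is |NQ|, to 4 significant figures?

75.60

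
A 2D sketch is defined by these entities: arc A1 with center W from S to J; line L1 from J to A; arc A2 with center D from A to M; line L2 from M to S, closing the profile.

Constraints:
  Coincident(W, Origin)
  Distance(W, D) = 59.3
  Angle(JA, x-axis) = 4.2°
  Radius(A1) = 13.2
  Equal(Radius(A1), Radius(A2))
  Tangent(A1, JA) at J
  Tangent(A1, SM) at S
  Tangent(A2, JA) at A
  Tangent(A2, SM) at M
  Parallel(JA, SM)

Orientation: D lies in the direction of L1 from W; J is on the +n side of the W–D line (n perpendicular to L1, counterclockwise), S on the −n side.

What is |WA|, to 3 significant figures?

60.8

Tangency of A1 to both parallel lines with radius 13.2 puts J and S at W ± 13.2·n: J = (-0.967, 13.2), S = (0.967, -13.2). Equal radii place A and M the same way about D: A = D + 13.2·n = (58.2, 17.5), M = D − 13.2·n = (60.1, -8.82). Then |WA| = |A − W| = 60.8.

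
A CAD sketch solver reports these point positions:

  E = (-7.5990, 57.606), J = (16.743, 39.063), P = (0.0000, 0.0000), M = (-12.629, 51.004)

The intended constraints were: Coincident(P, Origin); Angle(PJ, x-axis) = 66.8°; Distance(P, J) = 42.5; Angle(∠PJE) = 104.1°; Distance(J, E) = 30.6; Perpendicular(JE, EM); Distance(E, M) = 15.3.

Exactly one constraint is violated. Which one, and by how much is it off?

Distance(E, M) = 15.3 — off by 7.00.

P = (0.00, 0.00) ✓; PJ at 66.80° ✓; |PJ| = 42.50 ✓; ∠PJE = 104.1° ✓; |JE| = 30.60 ✓; ∠(JE, EM) = 90.00° ✓; |EM| = 8.300 ✗.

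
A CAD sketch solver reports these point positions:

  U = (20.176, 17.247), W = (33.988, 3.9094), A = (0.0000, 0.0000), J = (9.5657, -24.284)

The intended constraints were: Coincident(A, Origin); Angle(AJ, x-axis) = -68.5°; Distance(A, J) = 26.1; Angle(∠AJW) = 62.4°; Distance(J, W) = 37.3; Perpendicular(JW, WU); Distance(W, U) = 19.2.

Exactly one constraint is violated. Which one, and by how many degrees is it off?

Perpendicular(JW, WU) — off by 3.10°.

A = (0.00, 0.00) ✓; AJ at -68.50° ✓; |AJ| = 26.10 ✓; ∠AJW = 62.40° ✓; |JW| = 37.30 ✓; ∠(JW, WU) = 86.90° ✗; |WU| = 19.20 ✓.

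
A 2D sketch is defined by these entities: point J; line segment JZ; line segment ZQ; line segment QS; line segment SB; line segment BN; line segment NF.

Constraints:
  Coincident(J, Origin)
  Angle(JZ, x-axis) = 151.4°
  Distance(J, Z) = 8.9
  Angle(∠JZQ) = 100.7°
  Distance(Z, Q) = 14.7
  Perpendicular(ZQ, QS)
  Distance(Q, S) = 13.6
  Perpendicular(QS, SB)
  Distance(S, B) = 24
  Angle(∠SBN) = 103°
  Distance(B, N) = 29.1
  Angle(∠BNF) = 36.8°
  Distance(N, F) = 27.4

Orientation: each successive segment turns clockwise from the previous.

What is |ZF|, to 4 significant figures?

5.867

∠SBN = 103.0° gives BN at 175.1° from the x-axis; with |BN| = 29.1, N = (-26.72, -6.284). ∠BNF = 36.8° gives NF at 31.90° from the x-axis; with |NF| = 27.4, F = (-3.463, 8.195). Then |ZF| = |F − Z| = 5.867.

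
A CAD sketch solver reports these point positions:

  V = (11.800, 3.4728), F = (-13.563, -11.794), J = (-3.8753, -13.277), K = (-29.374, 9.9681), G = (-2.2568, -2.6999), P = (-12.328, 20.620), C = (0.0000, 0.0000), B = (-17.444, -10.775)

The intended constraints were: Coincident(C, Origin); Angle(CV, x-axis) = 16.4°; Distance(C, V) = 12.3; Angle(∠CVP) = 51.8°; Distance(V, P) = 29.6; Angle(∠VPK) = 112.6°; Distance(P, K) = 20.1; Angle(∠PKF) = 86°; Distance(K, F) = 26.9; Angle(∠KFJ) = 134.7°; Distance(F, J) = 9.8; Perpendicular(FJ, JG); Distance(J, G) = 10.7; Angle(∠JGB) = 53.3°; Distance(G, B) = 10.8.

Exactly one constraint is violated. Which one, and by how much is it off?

Distance(G, B) = 10.8 — off by 6.40.

C = (0.00, 0.00) ✓; CV at 16.40° ✓; |CV| = 12.30 ✓; ∠CVP = 51.80° ✓; |VP| = 29.60 ✓; ∠VPK = 112.6° ✓; |PK| = 20.10 ✓; ∠PKF = 86.00° ✓; |KF| = 26.90 ✓; ∠KFJ = 134.7° ✓; |FJ| = 9.801 ✓; ∠(FJ, JG) = 90.00° ✓; |JG| = 10.70 ✓; ∠JGB = 53.30° ✓; |GB| = 17.20 ✗.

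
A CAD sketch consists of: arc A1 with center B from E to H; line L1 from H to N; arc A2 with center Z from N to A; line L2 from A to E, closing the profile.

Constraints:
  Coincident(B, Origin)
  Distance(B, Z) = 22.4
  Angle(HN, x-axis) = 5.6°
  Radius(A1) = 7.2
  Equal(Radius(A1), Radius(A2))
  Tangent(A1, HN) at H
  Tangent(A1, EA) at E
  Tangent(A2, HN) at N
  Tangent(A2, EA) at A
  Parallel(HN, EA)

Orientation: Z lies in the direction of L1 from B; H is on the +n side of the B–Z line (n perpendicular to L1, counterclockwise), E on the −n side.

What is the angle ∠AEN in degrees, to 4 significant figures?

32.74°

The slot axis is L1's direction at 5.6°, so u = (cos 5.6°, sin 5.6°) = (0.9952, 0.09758) and n = (−sin 5.6°, cos 5.6°) = (-0.09758, 0.9952). B is at the origin and Z lies 22.4 along u from B, so Z = 22.4·u = (22.29, 2.186). Tangency of A1 to both parallel lines with radius 7.2 puts H and E at B ± 7.2·n: H = (-0.7026, 7.166), E = (0.7026, -7.166). Equal radii place N and A the same way about Z: N = Z + 7.2·n = (21.59, 9.351), A = Z − 7.2·n = (23.00, -4.980). Then cos ∠AEN = EA·EN / (|EA||EN|), giving 32.74°.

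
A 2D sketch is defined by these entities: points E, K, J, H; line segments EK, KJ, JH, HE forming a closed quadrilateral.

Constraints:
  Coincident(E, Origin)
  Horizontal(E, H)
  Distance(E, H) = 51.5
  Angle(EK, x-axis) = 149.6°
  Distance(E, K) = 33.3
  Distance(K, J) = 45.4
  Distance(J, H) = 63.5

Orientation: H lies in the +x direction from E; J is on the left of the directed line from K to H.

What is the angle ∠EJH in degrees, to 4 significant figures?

53.32°

Checks: |KJ| = 45.40 ✓; |JH| = 63.50 ✓.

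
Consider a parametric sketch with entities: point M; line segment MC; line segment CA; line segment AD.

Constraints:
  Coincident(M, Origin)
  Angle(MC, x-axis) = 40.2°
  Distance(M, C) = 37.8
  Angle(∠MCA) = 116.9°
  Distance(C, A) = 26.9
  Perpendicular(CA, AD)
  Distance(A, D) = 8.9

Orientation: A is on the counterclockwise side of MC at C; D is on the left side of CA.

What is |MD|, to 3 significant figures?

50.5

M is at the origin; MC runs at 40.2° with length 37.8, so C = 37.8·(cos 40.2°, sin 40.2°) = (28.9, 24.4). ∠MCA = 116.9°, so CA runs at 40.2° + (180° − 116.9°) = 103° from the x-axis; with |CA| = 26.9, A = C + 26.9·(cos 103°, sin 103°) = (22.7, 50.6). CA is perpendicular to AD; with |AD| = 8.9 on the left of CA, D = A + 8.9·(-0.973, -0.230) = (14.0, 48.5). Then |MD| = |D − M| = 50.5.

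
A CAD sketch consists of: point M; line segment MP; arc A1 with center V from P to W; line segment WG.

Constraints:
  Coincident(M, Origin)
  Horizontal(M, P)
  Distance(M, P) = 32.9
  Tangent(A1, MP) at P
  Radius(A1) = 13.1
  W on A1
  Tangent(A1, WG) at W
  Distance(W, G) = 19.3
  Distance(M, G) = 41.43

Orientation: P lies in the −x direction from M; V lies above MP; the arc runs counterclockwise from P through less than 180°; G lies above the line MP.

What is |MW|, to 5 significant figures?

25.162

M is at the origin; MP is horizontal with |MP| = 32.9 and P on the −x side, so P = (-32.900, 0.0000). Since A1 is tangent to MP there, VP ⟂ MP, so V = P + (0, 13.1) = (-32.900, 13.100). Since VW ⟂ WG (tangency), |VG| = √(13.1² + 19.3²) = 23.326 regardless of where W sits on A1. So G lies on both circle(M, 41.43) and circle(V, 23.326); the above-MP intersection is G = (-23.210, 34.318). W is the foot of the tangent from G: W = (-19.984, 15.290).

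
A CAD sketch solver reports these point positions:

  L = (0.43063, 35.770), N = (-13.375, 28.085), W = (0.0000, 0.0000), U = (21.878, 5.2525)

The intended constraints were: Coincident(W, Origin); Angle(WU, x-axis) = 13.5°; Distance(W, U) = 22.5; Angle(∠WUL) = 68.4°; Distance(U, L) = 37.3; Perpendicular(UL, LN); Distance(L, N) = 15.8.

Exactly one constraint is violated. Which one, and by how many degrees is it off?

Perpendicular(UL, LN) — off by 6.00°.

W = (0.00, 0.00) ✓; WU at 13.50° ✓; |WU| = 22.50 ✓; ∠WUL = 68.40° ✓; |UL| = 37.30 ✓; ∠(UL, LN) = 84.00° ✗; |LN| = 15.80 ✓.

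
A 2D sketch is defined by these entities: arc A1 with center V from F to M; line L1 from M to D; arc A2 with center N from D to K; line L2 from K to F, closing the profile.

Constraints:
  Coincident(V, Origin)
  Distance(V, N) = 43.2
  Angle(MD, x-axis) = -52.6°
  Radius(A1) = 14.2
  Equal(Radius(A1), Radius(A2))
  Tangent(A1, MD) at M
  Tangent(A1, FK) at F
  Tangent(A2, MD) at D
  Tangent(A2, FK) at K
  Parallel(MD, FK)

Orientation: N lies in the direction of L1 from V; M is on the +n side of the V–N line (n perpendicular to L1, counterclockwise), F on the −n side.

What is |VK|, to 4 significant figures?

45.47

Tangency of A1 to both parallel lines with radius 14.2 puts M and F at V ± 14.2·n: M = (11.28, 8.625), F = (-11.28, -8.625). Equal radii place D and K the same way about N: D = N + 14.2·n = (37.52, -25.69), K = N − 14.2·n = (14.96, -42.94). Then |VK| = |K − V| = 45.47.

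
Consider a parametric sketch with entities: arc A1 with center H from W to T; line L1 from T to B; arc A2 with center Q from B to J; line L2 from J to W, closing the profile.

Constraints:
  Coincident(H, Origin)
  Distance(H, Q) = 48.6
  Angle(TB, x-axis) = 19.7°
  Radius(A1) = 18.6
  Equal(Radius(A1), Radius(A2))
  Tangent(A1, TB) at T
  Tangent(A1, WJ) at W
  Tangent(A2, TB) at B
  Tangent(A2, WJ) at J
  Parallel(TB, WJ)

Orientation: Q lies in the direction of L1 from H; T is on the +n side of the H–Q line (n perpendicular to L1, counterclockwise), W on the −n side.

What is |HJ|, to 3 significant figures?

52.0

The slot axis is L1's direction at 19.7°, so u = (cos 19.7°, sin 19.7°) = (0.941, 0.337) and n = (−sin 19.7°, cos 19.7°) = (-0.337, 0.941). H is at the origin and Q lies 48.6 along u from H, so Q = 48.6·u = (45.8, 16.4). Tangency of A1 to both parallel lines with radius 18.6 puts T and W at H ± 18.6·n: T = (-6.27, 17.5), W = (6.27, -17.5). Equal radii place B and J the same way about Q: B = Q + 18.6·n = (39.5, 33.9), J = Q − 18.6·n = (52.0, -1.13). Then |HJ| = |J − H| = 52.0.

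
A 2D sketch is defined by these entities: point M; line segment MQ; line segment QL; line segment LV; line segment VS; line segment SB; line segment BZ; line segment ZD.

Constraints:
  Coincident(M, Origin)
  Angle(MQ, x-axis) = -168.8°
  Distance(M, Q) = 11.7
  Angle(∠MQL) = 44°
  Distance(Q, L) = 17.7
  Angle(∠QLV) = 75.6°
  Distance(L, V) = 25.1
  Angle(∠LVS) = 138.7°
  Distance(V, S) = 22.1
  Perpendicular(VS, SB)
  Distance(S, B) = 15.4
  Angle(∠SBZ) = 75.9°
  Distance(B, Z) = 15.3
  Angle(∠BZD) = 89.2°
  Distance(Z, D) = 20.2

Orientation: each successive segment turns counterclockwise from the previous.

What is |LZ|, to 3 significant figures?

26.6

The perpendicularity gives SB at right angles to VS, so SB runs at -157°; with |SB| = 15.4, B = (-11.5, 26.3). ∠SBZ = 75.9° gives BZ at -53.0° from the x-axis; with |BZ| = 15.3, Z = (-2.25, 14.1). Then |LZ| = |Z − L| = 26.6.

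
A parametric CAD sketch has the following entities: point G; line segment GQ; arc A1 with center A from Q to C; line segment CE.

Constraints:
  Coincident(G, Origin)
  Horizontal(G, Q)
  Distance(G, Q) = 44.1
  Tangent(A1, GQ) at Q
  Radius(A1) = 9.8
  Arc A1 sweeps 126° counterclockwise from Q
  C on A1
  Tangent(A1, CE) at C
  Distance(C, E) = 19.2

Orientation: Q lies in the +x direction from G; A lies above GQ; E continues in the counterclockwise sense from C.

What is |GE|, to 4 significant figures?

51.25

On A1, Q sits at bearing -90° from A; a 126° counterclockwise sweep puts C at bearing 36°, so C = A + 9.8·(cos 36°, sin 36°) = (52.03, 15.56). Since A1 is tangent to CE there, AC ⟂ CE, so CE runs along (−sin 36°, cos 36°); with |CE| = 19.2, E = (40.74, 31.09). Then |GE| = |E − G| = 51.25.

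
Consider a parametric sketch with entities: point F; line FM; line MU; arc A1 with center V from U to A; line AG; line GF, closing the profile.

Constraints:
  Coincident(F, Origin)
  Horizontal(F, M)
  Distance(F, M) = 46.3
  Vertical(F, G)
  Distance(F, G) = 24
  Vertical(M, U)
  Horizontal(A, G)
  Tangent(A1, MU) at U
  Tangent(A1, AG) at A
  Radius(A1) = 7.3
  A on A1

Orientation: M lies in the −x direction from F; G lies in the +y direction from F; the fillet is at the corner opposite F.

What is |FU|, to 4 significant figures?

49.22

The virtual corner opposite F is at (-46.30, 24.00). Since A1 is tangent to MU there, VU ⟂ MU and tangency of A1 to AG means the radius VA is perpendicular to AG, with radius 7.3, so the center V sits 7.3 in from both sides at V = (-39.00, 16.70). That places the tangent points at U = (-46.30, 16.70) on MU and A = (-39.00, 24.00) on AG. Then |FU| = |U − F| = 49.22.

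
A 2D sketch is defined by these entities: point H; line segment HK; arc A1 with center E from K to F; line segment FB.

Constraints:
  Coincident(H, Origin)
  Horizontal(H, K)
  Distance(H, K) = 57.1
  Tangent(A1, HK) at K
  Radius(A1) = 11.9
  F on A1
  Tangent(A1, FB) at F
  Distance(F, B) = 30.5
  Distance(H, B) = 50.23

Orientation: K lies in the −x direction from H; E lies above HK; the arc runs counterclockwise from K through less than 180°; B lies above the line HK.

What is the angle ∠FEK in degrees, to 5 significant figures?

68.824°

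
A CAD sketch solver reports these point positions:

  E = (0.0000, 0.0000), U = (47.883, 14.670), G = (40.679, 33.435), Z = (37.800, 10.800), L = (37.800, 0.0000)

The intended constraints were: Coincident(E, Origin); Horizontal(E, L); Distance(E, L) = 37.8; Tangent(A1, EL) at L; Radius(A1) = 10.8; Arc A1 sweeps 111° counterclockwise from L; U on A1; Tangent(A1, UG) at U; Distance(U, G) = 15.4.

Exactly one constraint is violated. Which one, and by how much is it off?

Distance(U, G) = 15.4 — off by 4.70.

E = (0.00, 0.00) ✓; E.y = 0.00, L.y = 0.00 ✓; |EL| = 37.80 ✓; ∠(ZL, LE) = 90.00° ✓; |ZL| = 10.80 ✓; bearing(Z→U) − bearing(Z→L) = 111.0° ✓; |ZU| = 10.80 ✓; ∠(ZU, UG) = 90.00° ✓; |UG| = 20.10 ✗.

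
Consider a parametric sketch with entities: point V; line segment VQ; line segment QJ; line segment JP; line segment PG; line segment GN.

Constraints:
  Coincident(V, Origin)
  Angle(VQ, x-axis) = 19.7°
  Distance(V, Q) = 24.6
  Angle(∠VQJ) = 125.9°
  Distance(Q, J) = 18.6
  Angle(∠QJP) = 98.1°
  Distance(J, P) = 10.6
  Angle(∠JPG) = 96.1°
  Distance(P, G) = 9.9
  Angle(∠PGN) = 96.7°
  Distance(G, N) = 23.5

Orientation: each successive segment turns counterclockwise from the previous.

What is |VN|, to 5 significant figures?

33.347

V is at the origin; VQ runs at 19.7° with length 24.6, so Q = (23.160, 8.2925). ∠VQJ = 125.9° gives QJ at 73.800° from the x-axis; with |QJ| = 18.6, J = (28.349, 26.154). ∠QJP = 98.1° gives JP at 155.70° from the x-axis; with |JP| = 10.6, P = (18.689, 30.516). ∠JPG = 96.1° gives PG at -120.40° from the x-axis; with |PG| = 9.9, G = (13.679, 21.977). ∠PGN = 96.7° gives GN at -37.100° from the x-axis; with |GN| = 23.5, N = (32.422, 7.8018). Then |VN| = |N − V| = 33.347.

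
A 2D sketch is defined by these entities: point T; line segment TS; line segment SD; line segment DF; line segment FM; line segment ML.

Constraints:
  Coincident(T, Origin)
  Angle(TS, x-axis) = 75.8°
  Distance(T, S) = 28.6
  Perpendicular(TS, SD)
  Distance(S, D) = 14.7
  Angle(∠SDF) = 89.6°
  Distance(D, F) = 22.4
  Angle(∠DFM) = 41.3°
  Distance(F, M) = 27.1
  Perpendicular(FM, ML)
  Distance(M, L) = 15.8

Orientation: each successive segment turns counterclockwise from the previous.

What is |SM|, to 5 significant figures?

3.7295

T is at the origin; TS runs at 75.8° with length 28.6, so S = (7.0158, 27.726). The perpendicularity gives SD at right angles to TS, so SD runs at 165.80°; with |SD| = 14.7, D = (-7.2351, 31.332). ∠SDF = 89.6° gives DF at -103.80° from the x-axis; with |DF| = 22.4, F = (-12.578, 9.5787). ∠DFM = 41.3° gives FM at 34.900° from the x-axis; with |FM| = 27.1, M = (9.6479, 25.084). Then |SM| = |M − S| = 3.7295.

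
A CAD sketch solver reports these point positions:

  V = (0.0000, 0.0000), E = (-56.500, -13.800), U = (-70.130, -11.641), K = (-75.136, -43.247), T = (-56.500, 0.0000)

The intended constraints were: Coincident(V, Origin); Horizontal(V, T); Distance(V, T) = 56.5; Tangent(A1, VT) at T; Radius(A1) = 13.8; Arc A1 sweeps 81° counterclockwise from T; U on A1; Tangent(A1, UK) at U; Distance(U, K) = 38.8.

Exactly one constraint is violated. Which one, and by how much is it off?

Distance(U, K) = 38.8 — off by 6.80.

V = (0.00, 0.00) ✓; V.y = 0.00, T.y = 0.00 ✓; |VT| = 56.50 ✓; ∠(ET, TV) = 90.00° ✓; |ET| = 13.80 ✓; bearing(E→U) − bearing(E→T) = 81.00° ✓; |EU| = 13.80 ✓; ∠(EU, UK) = 90.00° ✓; |UK| = 32.00 ✗.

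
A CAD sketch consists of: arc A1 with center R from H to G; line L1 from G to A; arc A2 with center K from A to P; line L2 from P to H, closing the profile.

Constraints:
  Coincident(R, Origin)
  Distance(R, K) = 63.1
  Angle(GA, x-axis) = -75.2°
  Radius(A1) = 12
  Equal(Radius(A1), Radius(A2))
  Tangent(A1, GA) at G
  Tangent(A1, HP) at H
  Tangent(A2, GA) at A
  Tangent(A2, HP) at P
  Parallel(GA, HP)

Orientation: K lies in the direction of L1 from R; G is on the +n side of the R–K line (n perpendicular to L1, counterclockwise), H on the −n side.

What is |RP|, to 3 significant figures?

64.2

The slot axis is L1's direction at -75.2°, so u = (cos -75.2°, sin -75.2°) = (0.255, -0.967) and n = (−sin -75.2°, cos -75.2°) = (0.967, 0.255). R is at the origin and K lies 63.1 along u from R, so K = 63.1·u = (16.1, -61.0). Tangency of A1 to both parallel lines with radius 12.0 puts G and H at R ± 12.0·n: G = (11.6, 3.07), H = (-11.6, -3.07). Equal radii place A and P the same way about K: A = K + 12.0·n = (27.7, -57.9), P = K − 12.0·n = (4.52, -64.1). Then |RP| = |P − R| = 64.2.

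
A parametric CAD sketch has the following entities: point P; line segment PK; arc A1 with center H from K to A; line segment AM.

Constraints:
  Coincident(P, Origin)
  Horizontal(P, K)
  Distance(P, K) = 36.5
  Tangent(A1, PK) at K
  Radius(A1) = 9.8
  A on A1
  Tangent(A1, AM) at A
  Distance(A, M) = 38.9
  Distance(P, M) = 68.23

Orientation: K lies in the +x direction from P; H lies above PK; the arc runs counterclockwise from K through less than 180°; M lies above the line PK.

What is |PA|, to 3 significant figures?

47.2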